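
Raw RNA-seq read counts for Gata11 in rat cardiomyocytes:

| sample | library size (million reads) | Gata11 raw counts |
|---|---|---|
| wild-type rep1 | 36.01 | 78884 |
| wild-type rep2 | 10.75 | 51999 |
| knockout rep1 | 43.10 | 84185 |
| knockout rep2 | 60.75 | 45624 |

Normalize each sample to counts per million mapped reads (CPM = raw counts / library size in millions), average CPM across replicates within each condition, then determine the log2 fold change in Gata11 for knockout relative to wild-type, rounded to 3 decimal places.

-1.378

CPM(wild-type rep1) = 78884 / 36.01 = 2190.6137
CPM(wild-type rep2) = 51999 / 10.75 = 4837.1163
CPM(knockout rep1) = 84185 / 43.10 = 1953.2483
CPM(knockout rep2) = 45624 / 60.75 = 751.0123
mean CPM(wild-type) = 3513.8650; mean CPM(knockout) = 1352.1303
Fold change = 1352.1303 / 3513.8650 = 0.38480
log2(0.38480) = -1.3778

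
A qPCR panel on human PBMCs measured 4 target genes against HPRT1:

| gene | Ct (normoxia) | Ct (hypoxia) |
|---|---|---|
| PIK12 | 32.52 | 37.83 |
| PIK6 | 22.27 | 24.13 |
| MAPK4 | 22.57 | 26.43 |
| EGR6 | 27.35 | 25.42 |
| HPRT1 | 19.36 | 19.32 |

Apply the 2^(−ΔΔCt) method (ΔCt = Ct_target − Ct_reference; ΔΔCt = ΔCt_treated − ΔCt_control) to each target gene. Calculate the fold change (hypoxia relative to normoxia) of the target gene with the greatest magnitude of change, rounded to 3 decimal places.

PIK12: ΔΔCt = (37.83−19.32) − (32.52−19.36) = 18.51 − 13.16 = 5.35; fold change = 2^-5.35 = 0.025
PIK6: ΔΔCt = (24.13−19.32) − (22.27−19.36) = 4.81 − 2.91 = 1.90; fold change = 2^-1.90 = 0.268
MAPK4: ΔΔCt = (26.43−19.32) − (22.57−19.36) = 7.11 − 3.21 = 3.90; fold change = 2^-3.90 = 0.067
EGR6: ΔΔCt = (25.42−19.32) − (27.35−19.36) = 6.10 − 7.99 = -1.89; fold change = 2^1.89 = 3.706
PIK12 has the largest |ΔΔCt| = 5.35.

0.025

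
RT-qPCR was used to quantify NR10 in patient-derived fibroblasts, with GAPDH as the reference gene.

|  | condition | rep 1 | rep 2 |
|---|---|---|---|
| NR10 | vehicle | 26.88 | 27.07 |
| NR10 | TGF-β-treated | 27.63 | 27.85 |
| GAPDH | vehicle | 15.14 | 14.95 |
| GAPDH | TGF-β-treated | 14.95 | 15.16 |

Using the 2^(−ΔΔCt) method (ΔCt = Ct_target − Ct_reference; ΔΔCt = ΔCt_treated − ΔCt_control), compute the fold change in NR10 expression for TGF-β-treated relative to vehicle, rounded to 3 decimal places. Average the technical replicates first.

Mean Ct: NR10 vehicle 26.975; NR10 TGF-β-treated 27.740; GAPDH vehicle 15.045; GAPDH TGF-β-treated 15.055
ΔCt(vehicle) = 26.975 − 15.045 = 11.930
ΔCt(TGF-β-treated) = 27.740 − 15.055 = 12.685
ΔΔCt = 12.685 − 11.930 = 0.755
Fold change = 2^(−0.755) = 0.5925

0.593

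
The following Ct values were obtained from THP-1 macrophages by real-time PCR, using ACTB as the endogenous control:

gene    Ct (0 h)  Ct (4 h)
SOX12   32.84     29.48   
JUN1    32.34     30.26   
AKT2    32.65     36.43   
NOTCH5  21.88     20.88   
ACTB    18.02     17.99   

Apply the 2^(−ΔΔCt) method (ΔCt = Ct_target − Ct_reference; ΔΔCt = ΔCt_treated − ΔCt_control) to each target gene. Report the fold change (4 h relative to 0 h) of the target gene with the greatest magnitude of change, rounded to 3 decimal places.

SOX12: ΔΔCt = (29.48−17.99) − (32.84−18.02) = 11.49 − 14.82 = -3.33; fold change = 2^3.33 = 10.056
JUN1: ΔΔCt = (30.26−17.99) − (32.34−18.02) = 12.27 − 14.32 = -2.05; fold change = 2^2.05 = 4.141
AKT2: ΔΔCt = (36.43−17.99) − (32.65−18.02) = 18.44 − 14.63 = 3.81; fold change = 2^-3.81 = 0.071
NOTCH5: ΔΔCt = (20.88−17.99) − (21.88−18.02) = 2.89 − 3.86 = -0.97; fold change = 2^0.97 = 1.959
AKT2 has the largest |ΔΔCt| = 3.81.

0.071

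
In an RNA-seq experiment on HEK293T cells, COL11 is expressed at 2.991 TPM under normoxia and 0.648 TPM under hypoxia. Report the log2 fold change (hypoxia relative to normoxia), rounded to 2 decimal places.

Fold change = 0.648 / 2.991 = 0.2166
log2(0.2166) = -2.207

-2.21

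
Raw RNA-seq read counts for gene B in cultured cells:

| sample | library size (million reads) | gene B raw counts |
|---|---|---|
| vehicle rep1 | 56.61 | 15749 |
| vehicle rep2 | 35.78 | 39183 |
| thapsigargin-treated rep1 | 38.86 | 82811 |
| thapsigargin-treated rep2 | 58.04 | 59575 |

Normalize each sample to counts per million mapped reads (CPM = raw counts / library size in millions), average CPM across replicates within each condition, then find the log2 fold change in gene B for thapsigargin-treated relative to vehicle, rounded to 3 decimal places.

1.201

CPM(vehicle rep1) = 15749 / 56.61 = 278.2017
CPM(vehicle rep2) = 39183 / 35.78 = 1095.1090
CPM(thapsigargin-treated rep1) = 82811 / 38.86 = 2131.0087
CPM(thapsigargin-treated rep2) = 59575 / 58.04 = 1026.4473
mean CPM(vehicle) = 686.6554; mean CPM(thapsigargin-treated) = 1578.7280
Fold change = 1578.7280 / 686.6554 = 2.29916
log2(2.29916) = 1.2011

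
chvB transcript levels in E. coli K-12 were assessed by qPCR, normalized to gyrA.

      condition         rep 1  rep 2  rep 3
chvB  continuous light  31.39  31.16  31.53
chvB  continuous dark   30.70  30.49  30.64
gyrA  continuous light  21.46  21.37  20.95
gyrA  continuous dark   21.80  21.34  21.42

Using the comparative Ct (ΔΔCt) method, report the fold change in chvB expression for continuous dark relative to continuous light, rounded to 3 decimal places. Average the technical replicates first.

2.014

Mean Ct: chvB continuous light 31.360; chvB continuous dark 30.610; gyrA continuous light 21.260; gyrA continuous dark 21.520
ΔCt(continuous light) = 31.360 − 21.260 = 10.100
ΔCt(continuous dark) = 30.610 − 21.520 = 9.090
ΔΔCt = 9.090 − 10.100 = -1.010
Fold change = 2^(−(-1.010)) = 2^1.010 = 2.0139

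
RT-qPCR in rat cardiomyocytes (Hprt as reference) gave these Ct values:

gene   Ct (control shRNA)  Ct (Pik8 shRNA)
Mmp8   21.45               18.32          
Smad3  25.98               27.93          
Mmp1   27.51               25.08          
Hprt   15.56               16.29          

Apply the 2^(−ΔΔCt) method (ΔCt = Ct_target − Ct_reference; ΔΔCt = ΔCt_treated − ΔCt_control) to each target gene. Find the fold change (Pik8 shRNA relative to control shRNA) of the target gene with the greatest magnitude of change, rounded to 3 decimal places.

14.520

Mmp8: ΔΔCt = (18.32−16.29) − (21.45−15.56) = 2.03 − 5.89 = -3.86; fold change = 2^3.86 = 14.520
Smad3: ΔΔCt = (27.93−16.29) − (25.98−15.56) = 11.64 − 10.42 = 1.22; fold change = 2^-1.22 = 0.429
Mmp1: ΔΔCt = (25.08−16.29) − (27.51−15.56) = 8.79 − 11.95 = -3.16; fold change = 2^3.16 = 8.938
Mmp8 has the largest |ΔΔCt| = 3.86.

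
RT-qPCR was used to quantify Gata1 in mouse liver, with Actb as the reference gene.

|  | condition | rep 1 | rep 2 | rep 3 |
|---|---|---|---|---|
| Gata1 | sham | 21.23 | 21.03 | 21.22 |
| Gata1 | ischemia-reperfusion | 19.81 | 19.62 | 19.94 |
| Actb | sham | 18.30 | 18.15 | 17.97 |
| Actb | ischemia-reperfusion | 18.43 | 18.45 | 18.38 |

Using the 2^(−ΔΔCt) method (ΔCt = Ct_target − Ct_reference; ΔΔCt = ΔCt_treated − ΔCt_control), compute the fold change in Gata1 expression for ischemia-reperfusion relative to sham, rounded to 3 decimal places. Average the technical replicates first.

3.138

Mean Ct: Gata1 sham 21.160; Gata1 ischemia-reperfusion 19.790; Actb sham 18.140; Actb ischemia-reperfusion 18.420
ΔCt(sham) = 21.160 − 18.140 = 3.020
ΔCt(ischemia-reperfusion) = 19.790 − 18.420 = 1.370
ΔΔCt = 1.370 − 3.020 = -1.650
Fold change = 2^(−(-1.650)) = 2^1.650 = 3.1383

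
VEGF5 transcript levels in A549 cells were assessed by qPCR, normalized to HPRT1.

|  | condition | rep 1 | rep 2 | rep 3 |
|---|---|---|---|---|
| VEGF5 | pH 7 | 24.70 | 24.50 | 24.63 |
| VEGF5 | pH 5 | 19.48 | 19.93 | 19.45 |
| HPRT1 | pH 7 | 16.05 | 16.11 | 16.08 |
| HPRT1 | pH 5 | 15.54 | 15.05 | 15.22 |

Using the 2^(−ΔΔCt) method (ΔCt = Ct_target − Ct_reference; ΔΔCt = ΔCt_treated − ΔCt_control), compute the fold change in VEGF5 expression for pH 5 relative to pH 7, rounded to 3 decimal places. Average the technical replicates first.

Mean Ct: VEGF5 pH 7 24.610; VEGF5 pH 5 19.620; HPRT1 pH 7 16.080; HPRT1 pH 5 15.270
ΔCt(pH 7) = 24.610 − 16.080 = 8.530
ΔCt(pH 5) = 19.620 − 15.270 = 4.350
ΔΔCt = 4.350 − 8.530 = -4.180
Fold change = 2^(−(-4.180)) = 2^4.180 = 18.1261

18.126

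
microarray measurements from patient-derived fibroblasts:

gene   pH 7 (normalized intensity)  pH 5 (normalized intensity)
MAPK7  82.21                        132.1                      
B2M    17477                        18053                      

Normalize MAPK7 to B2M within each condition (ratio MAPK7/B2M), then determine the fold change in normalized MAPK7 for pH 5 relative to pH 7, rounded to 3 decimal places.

1.556

MAPK7/B2M (pH 7) = 82.21 / 17477 = 0.0047039
MAPK7/B2M (pH 5) = 132.1 / 18053 = 0.0073173
Fold change = 0.0073173 / 0.0047039 = 1.5556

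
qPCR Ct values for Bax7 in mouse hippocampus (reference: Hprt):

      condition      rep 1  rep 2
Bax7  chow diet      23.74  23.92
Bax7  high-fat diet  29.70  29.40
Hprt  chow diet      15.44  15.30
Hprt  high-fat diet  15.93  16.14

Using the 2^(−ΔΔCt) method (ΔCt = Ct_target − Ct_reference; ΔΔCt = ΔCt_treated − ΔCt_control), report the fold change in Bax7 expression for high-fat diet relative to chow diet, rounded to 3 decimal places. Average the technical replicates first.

0.030

Mean Ct: Bax7 chow diet 23.830; Bax7 high-fat diet 29.550; Hprt chow diet 15.370; Hprt high-fat diet 16.035
ΔCt(chow diet) = 23.830 − 15.370 = 8.460
ΔCt(high-fat diet) = 29.550 − 16.035 = 13.515
ΔΔCt = 13.515 − 8.460 = 5.055
Fold change = 2^(−5.055) = 0.0301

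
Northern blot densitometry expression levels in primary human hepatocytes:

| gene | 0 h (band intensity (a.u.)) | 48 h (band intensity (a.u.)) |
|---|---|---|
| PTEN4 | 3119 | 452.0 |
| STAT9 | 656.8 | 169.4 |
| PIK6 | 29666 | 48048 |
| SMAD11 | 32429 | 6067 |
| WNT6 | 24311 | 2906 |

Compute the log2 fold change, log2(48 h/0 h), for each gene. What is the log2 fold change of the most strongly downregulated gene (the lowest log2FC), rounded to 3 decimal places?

log2(452.0/3119) = -2.787  (PTEN4)
log2(169.4/656.8) = -1.955  (STAT9)
log2(48048/29666) = 0.696  (PIK6)
log2(6067/32429) = -2.418  (SMAD11)
log2(2906/24311) = -3.065  (WNT6)
WNT6 is most strongly downregulated.

-3.065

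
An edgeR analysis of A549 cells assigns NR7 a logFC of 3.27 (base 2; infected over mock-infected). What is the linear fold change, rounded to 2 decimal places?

9.65

Fold change = 2^(3.27) = 9.646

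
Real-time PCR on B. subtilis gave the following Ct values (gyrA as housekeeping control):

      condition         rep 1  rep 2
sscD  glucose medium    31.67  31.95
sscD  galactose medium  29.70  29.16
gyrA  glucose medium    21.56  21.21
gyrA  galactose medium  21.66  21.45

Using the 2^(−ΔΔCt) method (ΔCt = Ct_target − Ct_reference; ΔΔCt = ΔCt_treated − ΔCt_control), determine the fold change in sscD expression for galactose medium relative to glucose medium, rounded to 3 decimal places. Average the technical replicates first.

5.856

Mean Ct: sscD glucose medium 31.810; sscD galactose medium 29.430; gyrA glucose medium 21.385; gyrA galactose medium 21.555
ΔCt(glucose medium) = 31.810 − 21.385 = 10.425
ΔCt(galactose medium) = 29.430 − 21.555 = 7.875
ΔΔCt = 7.875 − 10.425 = -2.550
Fold change = 2^(−(-2.550)) = 2^2.550 = 5.8563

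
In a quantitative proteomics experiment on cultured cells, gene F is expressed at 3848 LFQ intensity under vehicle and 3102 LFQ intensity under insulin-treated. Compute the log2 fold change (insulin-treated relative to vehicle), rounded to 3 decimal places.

-0.311

Fold change = 3102 / 3848 = 0.8061
log2(0.8061) = -0.3109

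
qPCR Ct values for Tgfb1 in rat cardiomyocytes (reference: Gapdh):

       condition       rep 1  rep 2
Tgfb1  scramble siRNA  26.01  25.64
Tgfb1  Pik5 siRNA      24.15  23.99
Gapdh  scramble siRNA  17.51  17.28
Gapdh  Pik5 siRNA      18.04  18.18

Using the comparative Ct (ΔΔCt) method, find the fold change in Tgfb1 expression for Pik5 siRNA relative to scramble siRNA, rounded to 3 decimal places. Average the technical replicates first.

5.540

Mean Ct: Tgfb1 scramble siRNA 25.825; Tgfb1 Pik5 siRNA 24.070; Gapdh scramble siRNA 17.395; Gapdh Pik5 siRNA 18.110
ΔCt(scramble siRNA) = 25.825 − 17.395 = 8.430
ΔCt(Pik5 siRNA) = 24.070 − 18.110 = 5.960
ΔΔCt = 5.960 − 8.430 = -2.470
Fold change = 2^(−(-2.470)) = 2^2.470 = 5.5404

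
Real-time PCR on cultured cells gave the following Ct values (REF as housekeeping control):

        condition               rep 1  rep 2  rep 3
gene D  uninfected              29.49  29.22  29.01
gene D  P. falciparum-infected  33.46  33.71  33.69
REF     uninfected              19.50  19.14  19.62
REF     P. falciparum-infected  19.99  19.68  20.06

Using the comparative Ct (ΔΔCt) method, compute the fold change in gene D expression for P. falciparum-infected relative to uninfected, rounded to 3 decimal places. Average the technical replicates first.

0.067

Mean Ct: gene D uninfected 29.240; gene D P. falciparum-infected 33.620; REF uninfected 19.420; REF P. falciparum-infected 19.910
ΔCt(uninfected) = 29.240 − 19.420 = 9.820
ΔCt(P. falciparum-infected) = 33.620 − 19.910 = 13.710
ΔΔCt = 13.710 − 9.820 = 3.890
Fold change = 2^(−3.890) = 0.0675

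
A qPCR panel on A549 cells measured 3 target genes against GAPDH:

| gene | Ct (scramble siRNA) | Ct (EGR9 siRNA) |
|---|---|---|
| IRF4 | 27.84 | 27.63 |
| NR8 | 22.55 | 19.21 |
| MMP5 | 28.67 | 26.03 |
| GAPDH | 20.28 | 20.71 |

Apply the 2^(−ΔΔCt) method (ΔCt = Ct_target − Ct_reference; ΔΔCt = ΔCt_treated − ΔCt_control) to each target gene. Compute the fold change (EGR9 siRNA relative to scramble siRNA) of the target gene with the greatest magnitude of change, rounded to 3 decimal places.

IRF4: ΔΔCt = (27.63−20.71) − (27.84−20.28) = 6.92 − 7.56 = -0.64; fold change = 2^0.64 = 1.558
NR8: ΔΔCt = (19.21−20.71) − (22.55−20.28) = -1.50 − 2.27 = -3.77; fold change = 2^3.77 = 13.642
MMP5: ΔΔCt = (26.03−20.71) − (28.67−20.28) = 5.32 − 8.39 = -3.07; fold change = 2^3.07 = 8.398
NR8 has the largest |ΔΔCt| = 3.77.

13.642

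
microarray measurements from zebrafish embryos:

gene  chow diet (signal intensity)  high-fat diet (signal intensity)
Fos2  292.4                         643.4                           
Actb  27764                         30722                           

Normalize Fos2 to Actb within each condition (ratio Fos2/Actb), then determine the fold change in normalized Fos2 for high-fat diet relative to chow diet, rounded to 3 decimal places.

Fos2/Actb (chow diet) = 292.4 / 27764 = 0.010532
Fos2/Actb (high-fat diet) = 643.4 / 30722 = 0.020943
Fold change = 0.020943 / 0.010532 = 1.9885

1.989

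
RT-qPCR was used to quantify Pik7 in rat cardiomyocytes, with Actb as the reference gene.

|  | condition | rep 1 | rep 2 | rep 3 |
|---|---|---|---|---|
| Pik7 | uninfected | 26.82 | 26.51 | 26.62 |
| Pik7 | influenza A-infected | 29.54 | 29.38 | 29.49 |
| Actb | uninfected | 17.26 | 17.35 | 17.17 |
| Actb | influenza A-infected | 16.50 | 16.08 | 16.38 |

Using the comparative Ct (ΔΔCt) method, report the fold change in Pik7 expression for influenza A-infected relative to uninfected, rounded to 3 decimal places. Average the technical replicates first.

0.074

Mean Ct: Pik7 uninfected 26.650; Pik7 influenza A-infected 29.470; Actb uninfected 17.260; Actb influenza A-infected 16.320
ΔCt(uninfected) = 26.650 − 17.260 = 9.390
ΔCt(influenza A-infected) = 29.470 − 16.320 = 13.150
ΔΔCt = 13.150 − 9.390 = 3.760
Fold change = 2^(−3.760) = 0.0738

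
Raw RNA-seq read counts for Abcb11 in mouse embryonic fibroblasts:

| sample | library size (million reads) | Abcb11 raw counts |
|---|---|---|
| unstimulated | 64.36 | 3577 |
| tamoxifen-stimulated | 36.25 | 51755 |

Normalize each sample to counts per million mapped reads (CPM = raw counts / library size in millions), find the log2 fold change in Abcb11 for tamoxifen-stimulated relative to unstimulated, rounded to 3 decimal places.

4.683

CPM(unstimulated) = 3577 / 64.36 = 55.5780
CPM(tamoxifen-stimulated) = 51755 / 36.25 = 1427.7241
Fold change = 1427.7241 / 55.5780 = 25.68866
log2(25.68866) = 4.6831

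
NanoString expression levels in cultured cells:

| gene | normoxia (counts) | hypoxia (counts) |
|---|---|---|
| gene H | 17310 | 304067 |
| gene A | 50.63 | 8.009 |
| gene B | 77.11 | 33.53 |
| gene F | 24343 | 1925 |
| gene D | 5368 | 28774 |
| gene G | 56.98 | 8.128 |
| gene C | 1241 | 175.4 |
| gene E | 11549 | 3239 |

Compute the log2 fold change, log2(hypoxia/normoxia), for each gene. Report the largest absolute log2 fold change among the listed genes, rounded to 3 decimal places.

log2(304067/17310) = 4.135  (gene H)
log2(8.009/50.63) = -2.660  (gene A)
log2(33.53/77.11) = -1.201  (gene B)
log2(1925/24343) = -3.661  (gene F)
log2(28774/5368) = 2.422  (gene D)
log2(8.128/56.98) = -2.809  (gene G)
log2(175.4/1241) = -2.823  (gene C)
log2(3239/11549) = -1.834  (gene E)
The largest magnitude belongs to gene H.

4.135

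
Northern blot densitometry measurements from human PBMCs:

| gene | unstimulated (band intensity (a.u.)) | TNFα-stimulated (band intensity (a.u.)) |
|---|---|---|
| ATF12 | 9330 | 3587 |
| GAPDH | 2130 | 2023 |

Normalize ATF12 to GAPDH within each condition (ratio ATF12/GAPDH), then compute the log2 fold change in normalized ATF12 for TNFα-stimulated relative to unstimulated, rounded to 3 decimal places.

ATF12/GAPDH (unstimulated) = 9330 / 2130 = 4.3803
ATF12/GAPDH (TNFα-stimulated) = 3587 / 2023 = 1.7731
Fold change = 1.7731 / 4.3803 = 0.4048
log2(0.4048) = -1.3047

-1.305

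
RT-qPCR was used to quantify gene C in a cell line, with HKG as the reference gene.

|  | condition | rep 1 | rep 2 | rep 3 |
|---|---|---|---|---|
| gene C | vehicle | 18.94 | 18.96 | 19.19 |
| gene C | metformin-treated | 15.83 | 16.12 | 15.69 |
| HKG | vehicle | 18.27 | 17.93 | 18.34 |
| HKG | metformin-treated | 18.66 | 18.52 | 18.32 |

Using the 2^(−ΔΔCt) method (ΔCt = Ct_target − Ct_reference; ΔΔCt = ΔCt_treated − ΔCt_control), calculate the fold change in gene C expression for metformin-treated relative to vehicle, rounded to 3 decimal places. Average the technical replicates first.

11.081

Mean Ct: gene C vehicle 19.030; gene C metformin-treated 15.880; HKG vehicle 18.180; HKG metformin-treated 18.500
ΔCt(vehicle) = 19.030 − 18.180 = 0.850
ΔCt(metformin-treated) = 15.880 − 18.500 = -2.620
ΔΔCt = -2.620 − 0.850 = -3.470
Fold change = 2^(−(-3.470)) = 2^3.470 = 11.0809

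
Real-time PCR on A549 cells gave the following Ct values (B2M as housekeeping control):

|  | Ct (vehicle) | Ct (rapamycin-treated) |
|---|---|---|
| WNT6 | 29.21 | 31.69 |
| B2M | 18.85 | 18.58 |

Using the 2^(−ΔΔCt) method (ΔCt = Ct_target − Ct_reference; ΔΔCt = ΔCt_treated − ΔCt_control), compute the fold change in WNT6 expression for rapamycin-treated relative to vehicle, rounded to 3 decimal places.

0.149

ΔCt(vehicle) = 29.210 − 18.850 = 10.360
ΔCt(rapamycin-treated) = 31.690 − 18.580 = 13.110
ΔΔCt = 13.110 − 10.360 = 2.750
Fold change = 2^(−2.750) = 0.1487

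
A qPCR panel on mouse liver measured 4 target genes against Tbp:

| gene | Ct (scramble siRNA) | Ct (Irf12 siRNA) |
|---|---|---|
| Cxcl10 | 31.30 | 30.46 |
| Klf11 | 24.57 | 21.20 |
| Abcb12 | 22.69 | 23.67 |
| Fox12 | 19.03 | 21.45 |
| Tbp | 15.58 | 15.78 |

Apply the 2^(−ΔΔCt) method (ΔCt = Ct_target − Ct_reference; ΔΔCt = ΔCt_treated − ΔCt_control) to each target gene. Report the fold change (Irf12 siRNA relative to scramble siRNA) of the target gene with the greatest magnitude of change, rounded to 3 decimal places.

Cxcl10: ΔΔCt = (30.46−15.78) − (31.30−15.58) = 14.68 − 15.72 = -1.04; fold change = 2^1.04 = 2.056
Klf11: ΔΔCt = (21.20−15.78) − (24.57−15.58) = 5.42 − 8.99 = -3.57; fold change = 2^3.57 = 11.876
Abcb12: ΔΔCt = (23.67−15.78) − (22.69−15.58) = 7.89 − 7.11 = 0.78; fold change = 2^-0.78 = 0.582
Fox12: ΔΔCt = (21.45−15.78) − (19.03−15.58) = 5.67 − 3.45 = 2.22; fold change = 2^-2.22 = 0.215
Klf11 has the largest |ΔΔCt| = 3.57.

11.876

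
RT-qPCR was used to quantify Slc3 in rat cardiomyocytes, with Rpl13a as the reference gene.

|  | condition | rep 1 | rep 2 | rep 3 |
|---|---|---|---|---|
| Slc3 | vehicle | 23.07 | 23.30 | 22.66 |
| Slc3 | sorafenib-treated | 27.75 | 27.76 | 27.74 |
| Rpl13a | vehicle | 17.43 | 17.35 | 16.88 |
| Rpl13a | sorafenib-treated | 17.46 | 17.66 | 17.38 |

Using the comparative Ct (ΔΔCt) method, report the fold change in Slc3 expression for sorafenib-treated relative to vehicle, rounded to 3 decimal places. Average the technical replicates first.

0.045

Mean Ct: Slc3 vehicle 23.010; Slc3 sorafenib-treated 27.750; Rpl13a vehicle 17.220; Rpl13a sorafenib-treated 17.500
ΔCt(vehicle) = 23.010 − 17.220 = 5.790
ΔCt(sorafenib-treated) = 27.750 − 17.500 = 10.250
ΔΔCt = 10.250 − 5.790 = 4.460
Fold change = 2^(−4.460) = 0.0454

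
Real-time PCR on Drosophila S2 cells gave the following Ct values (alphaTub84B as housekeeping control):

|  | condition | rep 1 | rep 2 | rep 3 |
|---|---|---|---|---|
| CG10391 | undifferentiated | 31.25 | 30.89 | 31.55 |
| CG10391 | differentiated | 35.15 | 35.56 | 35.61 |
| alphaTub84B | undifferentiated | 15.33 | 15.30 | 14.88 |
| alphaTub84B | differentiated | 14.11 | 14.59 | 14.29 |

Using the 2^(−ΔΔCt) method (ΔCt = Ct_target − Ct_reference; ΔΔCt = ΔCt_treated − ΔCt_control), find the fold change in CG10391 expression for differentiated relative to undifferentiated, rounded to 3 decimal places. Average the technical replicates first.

Mean Ct: CG10391 undifferentiated 31.230; CG10391 differentiated 35.440; alphaTub84B undifferentiated 15.170; alphaTub84B differentiated 14.330
ΔCt(undifferentiated) = 31.230 − 15.170 = 16.060
ΔCt(differentiated) = 35.440 − 14.330 = 21.110
ΔΔCt = 21.110 − 16.060 = 5.050
Fold change = 2^(−5.050) = 0.0302

0.030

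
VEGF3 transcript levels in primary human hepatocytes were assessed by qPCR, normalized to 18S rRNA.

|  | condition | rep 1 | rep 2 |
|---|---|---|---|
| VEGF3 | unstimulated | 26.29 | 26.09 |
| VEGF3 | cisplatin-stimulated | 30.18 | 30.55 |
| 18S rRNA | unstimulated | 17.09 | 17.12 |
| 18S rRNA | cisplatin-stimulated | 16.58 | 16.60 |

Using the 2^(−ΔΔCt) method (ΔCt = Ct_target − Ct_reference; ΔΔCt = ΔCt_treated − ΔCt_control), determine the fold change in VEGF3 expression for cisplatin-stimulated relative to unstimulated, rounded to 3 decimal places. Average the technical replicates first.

Mean Ct: VEGF3 unstimulated 26.190; VEGF3 cisplatin-stimulated 30.365; 18S rRNA unstimulated 17.105; 18S rRNA cisplatin-stimulated 16.590
ΔCt(unstimulated) = 26.190 − 17.105 = 9.085
ΔCt(cisplatin-stimulated) = 30.365 − 16.590 = 13.775
ΔΔCt = 13.775 − 9.085 = 4.690
Fold change = 2^(−4.690) = 0.0387

0.039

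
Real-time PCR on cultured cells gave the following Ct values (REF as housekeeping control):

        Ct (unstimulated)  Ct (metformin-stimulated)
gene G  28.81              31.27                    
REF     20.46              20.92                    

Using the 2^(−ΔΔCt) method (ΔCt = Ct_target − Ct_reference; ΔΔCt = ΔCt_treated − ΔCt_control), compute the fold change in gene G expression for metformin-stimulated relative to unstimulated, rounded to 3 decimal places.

ΔCt(unstimulated) = 28.810 − 20.460 = 8.350
ΔCt(metformin-stimulated) = 31.270 − 20.920 = 10.350
ΔΔCt = 10.350 − 8.350 = 2.000
Fold change = 2^(−2.000) = 0.2500

0.250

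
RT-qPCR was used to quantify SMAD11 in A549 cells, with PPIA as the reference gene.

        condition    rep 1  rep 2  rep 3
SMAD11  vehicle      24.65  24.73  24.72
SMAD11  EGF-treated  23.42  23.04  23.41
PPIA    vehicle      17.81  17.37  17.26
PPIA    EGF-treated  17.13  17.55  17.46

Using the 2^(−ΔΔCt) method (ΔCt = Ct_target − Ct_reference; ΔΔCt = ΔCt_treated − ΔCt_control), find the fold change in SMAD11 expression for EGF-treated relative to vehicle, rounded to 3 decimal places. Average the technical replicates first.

2.479

Mean Ct: SMAD11 vehicle 24.700; SMAD11 EGF-treated 23.290; PPIA vehicle 17.480; PPIA EGF-treated 17.380
ΔCt(vehicle) = 24.700 − 17.480 = 7.220
ΔCt(EGF-treated) = 23.290 − 17.380 = 5.910
ΔΔCt = 5.910 − 7.220 = -1.310
Fold change = 2^(−(-1.310)) = 2^1.310 = 2.4794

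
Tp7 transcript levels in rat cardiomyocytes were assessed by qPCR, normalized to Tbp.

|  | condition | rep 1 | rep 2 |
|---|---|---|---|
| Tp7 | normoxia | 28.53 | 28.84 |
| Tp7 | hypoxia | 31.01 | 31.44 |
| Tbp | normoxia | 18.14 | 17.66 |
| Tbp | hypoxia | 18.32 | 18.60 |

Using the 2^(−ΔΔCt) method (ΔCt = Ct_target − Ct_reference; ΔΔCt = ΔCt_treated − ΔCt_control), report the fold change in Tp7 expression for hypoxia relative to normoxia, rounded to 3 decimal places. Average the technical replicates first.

0.253

Mean Ct: Tp7 normoxia 28.685; Tp7 hypoxia 31.225; Tbp normoxia 17.900; Tbp hypoxia 18.460
ΔCt(normoxia) = 28.685 − 17.900 = 10.785
ΔCt(hypoxia) = 31.225 − 18.460 = 12.765
ΔΔCt = 12.765 − 10.785 = 1.980
Fold change = 2^(−1.980) = 0.2535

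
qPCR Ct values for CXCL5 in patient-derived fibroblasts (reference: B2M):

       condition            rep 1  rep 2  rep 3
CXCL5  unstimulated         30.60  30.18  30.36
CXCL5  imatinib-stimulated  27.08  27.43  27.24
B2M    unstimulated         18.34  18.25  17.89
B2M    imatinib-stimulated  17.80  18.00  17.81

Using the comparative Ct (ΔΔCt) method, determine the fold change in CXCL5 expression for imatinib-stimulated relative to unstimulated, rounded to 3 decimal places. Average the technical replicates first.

7.160

Mean Ct: CXCL5 unstimulated 30.380; CXCL5 imatinib-stimulated 27.250; B2M unstimulated 18.160; B2M imatinib-stimulated 17.870
ΔCt(unstimulated) = 30.380 − 18.160 = 12.220
ΔCt(imatinib-stimulated) = 27.250 − 17.870 = 9.380
ΔΔCt = 9.380 − 12.220 = -2.840
Fold change = 2^(−(-2.840)) = 2^2.840 = 7.1602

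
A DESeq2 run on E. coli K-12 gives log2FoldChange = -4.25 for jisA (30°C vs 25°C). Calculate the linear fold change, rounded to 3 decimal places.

Fold change = 2^(-4.25) = 0.0526
That is, jisA drops to 5.3% of the 25°C level.

0.053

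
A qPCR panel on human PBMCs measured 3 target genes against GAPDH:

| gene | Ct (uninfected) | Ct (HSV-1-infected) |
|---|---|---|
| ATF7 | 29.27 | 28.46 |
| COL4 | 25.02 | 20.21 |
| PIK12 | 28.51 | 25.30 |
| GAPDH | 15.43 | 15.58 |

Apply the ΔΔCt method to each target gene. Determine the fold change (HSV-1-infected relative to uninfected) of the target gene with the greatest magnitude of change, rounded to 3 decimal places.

ATF7: ΔΔCt = (28.46−15.58) − (29.27−15.43) = 12.88 − 13.84 = -0.96; fold change = 2^0.96 = 1.945
COL4: ΔΔCt = (20.21−15.58) − (25.02−15.43) = 4.63 − 9.59 = -4.96; fold change = 2^4.96 = 31.125
PIK12: ΔΔCt = (25.30−15.58) − (28.51−15.43) = 9.72 − 13.08 = -3.36; fold change = 2^3.36 = 10.267
COL4 has the largest |ΔΔCt| = 4.96.

31.125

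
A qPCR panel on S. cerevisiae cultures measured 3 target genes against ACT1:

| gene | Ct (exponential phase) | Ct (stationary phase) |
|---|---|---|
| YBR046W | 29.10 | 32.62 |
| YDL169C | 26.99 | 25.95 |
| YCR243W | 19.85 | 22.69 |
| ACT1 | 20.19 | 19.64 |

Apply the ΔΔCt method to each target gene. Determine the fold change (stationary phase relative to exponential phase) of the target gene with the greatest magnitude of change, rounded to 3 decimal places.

YBR046W: ΔΔCt = (32.62−19.64) − (29.10−20.19) = 12.98 − 8.91 = 4.07; fold change = 2^-4.07 = 0.060
YDL169C: ΔΔCt = (25.95−19.64) − (26.99−20.19) = 6.31 − 6.80 = -0.49; fold change = 2^0.49 = 1.404
YCR243W: ΔΔCt = (22.69−19.64) − (19.85−20.19) = 3.05 − (-0.34) = 3.39; fold change = 2^-3.39 = 0.095
YBR046W has the largest |ΔΔCt| = 4.07.

0.060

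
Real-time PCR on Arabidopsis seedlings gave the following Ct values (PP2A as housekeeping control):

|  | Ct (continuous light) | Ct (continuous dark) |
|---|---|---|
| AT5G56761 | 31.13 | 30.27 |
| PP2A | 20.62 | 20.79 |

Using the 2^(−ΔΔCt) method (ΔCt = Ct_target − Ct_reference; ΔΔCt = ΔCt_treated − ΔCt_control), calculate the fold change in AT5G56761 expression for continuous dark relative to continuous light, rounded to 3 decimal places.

2.042

ΔCt(continuous light) = 31.130 − 20.620 = 10.510
ΔCt(continuous dark) = 30.270 − 20.790 = 9.480
ΔΔCt = 9.480 − 10.510 = -1.030
Fold change = 2^(−(-1.030)) = 2^1.030 = 2.0420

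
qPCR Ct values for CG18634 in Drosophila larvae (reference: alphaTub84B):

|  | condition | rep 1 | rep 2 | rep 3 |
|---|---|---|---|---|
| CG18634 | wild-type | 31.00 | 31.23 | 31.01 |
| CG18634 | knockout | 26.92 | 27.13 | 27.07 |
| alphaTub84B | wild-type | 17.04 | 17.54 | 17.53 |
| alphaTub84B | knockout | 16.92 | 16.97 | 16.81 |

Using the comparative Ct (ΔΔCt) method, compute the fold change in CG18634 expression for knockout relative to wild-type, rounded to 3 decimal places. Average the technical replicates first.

Mean Ct: CG18634 wild-type 31.080; CG18634 knockout 27.040; alphaTub84B wild-type 17.370; alphaTub84B knockout 16.900
ΔCt(wild-type) = 31.080 − 17.370 = 13.710
ΔCt(knockout) = 27.040 − 16.900 = 10.140
ΔΔCt = 10.140 − 13.710 = -3.570
Fold change = 2^(−(-3.570)) = 2^3.570 = 11.8762

11.876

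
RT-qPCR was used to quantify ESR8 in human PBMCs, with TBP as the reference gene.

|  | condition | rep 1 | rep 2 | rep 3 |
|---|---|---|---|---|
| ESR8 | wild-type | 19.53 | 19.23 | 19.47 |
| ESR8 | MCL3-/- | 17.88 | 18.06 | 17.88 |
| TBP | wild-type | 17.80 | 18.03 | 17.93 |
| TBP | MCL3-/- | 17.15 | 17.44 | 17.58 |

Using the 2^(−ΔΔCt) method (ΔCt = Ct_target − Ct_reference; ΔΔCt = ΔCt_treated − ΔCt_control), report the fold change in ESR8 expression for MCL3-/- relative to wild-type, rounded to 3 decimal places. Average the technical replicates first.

1.919

Mean Ct: ESR8 wild-type 19.410; ESR8 MCL3-/- 17.940; TBP wild-type 17.920; TBP MCL3-/- 17.390
ΔCt(wild-type) = 19.410 − 17.920 = 1.490
ΔCt(MCL3-/-) = 17.940 − 17.390 = 0.550
ΔΔCt = 0.550 − 1.490 = -0.940
Fold change = 2^(−(-0.940)) = 2^0.940 = 1.9185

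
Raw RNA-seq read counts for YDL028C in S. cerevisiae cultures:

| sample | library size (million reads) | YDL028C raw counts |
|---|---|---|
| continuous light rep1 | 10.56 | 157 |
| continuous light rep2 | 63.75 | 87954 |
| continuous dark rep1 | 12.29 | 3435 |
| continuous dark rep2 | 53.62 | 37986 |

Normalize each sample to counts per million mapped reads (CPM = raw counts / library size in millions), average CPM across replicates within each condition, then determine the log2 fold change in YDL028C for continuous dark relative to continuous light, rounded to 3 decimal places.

CPM(continuous light rep1) = 157 / 10.56 = 14.8674
CPM(continuous light rep2) = 87954 / 63.75 = 1379.6706
CPM(continuous dark rep1) = 3435 / 12.29 = 279.4955
CPM(continuous dark rep2) = 37986 / 53.62 = 708.4297
mean CPM(continuous light) = 697.2690; mean CPM(continuous dark) = 493.9626
Fold change = 493.9626 / 697.2690 = 0.70842
log2(0.70842) = -0.4973

-0.497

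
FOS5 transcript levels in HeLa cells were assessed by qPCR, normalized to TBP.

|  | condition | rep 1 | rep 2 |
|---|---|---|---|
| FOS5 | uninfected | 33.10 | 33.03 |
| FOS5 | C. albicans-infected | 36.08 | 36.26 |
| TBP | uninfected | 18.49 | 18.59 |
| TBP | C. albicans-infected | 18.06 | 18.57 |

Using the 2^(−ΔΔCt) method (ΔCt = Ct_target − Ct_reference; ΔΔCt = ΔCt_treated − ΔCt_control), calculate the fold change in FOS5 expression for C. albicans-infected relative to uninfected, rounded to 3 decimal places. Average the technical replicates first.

0.099

Mean Ct: FOS5 uninfected 33.065; FOS5 C. albicans-infected 36.170; TBP uninfected 18.540; TBP C. albicans-infected 18.315
ΔCt(uninfected) = 33.065 − 18.540 = 14.525
ΔCt(C. albicans-infected) = 36.170 − 18.315 = 17.855
ΔΔCt = 17.855 − 14.525 = 3.330
Fold change = 2^(−3.330) = 0.0994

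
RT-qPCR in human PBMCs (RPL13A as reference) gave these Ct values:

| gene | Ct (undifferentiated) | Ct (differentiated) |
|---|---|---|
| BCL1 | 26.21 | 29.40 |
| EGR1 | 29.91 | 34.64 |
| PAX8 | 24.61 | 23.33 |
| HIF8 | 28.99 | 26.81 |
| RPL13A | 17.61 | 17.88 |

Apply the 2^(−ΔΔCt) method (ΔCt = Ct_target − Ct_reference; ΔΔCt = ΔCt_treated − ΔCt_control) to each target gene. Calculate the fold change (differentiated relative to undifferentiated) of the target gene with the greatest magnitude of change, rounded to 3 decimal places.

0.045

BCL1: ΔΔCt = (29.40−17.88) − (26.21−17.61) = 11.52 − 8.60 = 2.92; fold change = 2^-2.92 = 0.132
EGR1: ΔΔCt = (34.64−17.88) − (29.91−17.61) = 16.76 − 12.30 = 4.46; fold change = 2^-4.46 = 0.045
PAX8: ΔΔCt = (23.33−17.88) − (24.61−17.61) = 5.45 − 7.00 = -1.55; fold change = 2^1.55 = 2.928
HIF8: ΔΔCt = (26.81−17.88) − (28.99−17.61) = 8.93 − 11.38 = -2.45; fold change = 2^2.45 = 5.464
EGR1 has the largest |ΔΔCt| = 4.46.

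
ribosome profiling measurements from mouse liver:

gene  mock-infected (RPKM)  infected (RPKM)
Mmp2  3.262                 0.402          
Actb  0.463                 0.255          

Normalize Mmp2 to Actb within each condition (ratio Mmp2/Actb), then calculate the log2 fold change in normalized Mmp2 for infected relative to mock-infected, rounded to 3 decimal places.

Mmp2/Actb (mock-infected) = 3.262 / 0.463 = 7.0454
Mmp2/Actb (infected) = 0.402 / 0.255 = 1.5765
Fold change = 1.5765 / 7.0454 = 0.2238
log2(0.2238) = -2.1600

-2.160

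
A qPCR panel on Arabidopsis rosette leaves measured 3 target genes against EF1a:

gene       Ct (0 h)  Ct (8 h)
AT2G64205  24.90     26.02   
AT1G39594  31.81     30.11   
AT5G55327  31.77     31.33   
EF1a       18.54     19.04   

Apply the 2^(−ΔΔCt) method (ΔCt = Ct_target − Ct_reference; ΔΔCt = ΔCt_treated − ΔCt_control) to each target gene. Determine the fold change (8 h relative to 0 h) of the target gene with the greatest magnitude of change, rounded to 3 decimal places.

4.595

AT2G64205: ΔΔCt = (26.02−19.04) − (24.90−18.54) = 6.98 − 6.36 = 0.62; fold change = 2^-0.62 = 0.651
AT1G39594: ΔΔCt = (30.11−19.04) − (31.81−18.54) = 11.07 − 13.27 = -2.20; fold change = 2^2.20 = 4.595
AT5G55327: ΔΔCt = (31.33−19.04) − (31.77−18.54) = 12.29 − 13.23 = -0.94; fold change = 2^0.94 = 1.919
AT1G39594 has the largest |ΔΔCt| = 2.20.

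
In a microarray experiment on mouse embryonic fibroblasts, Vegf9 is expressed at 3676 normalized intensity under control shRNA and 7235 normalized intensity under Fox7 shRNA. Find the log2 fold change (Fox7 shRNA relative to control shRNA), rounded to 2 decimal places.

Fold change = 7235 / 3676 = 1.9682
log2(1.9682) = 0.977

0.98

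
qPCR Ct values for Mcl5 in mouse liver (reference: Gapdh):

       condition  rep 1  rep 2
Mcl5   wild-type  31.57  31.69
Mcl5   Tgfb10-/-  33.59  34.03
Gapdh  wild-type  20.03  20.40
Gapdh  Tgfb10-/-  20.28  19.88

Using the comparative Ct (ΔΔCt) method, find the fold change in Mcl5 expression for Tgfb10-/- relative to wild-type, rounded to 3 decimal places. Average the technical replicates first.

0.201

Mean Ct: Mcl5 wild-type 31.630; Mcl5 Tgfb10-/- 33.810; Gapdh wild-type 20.215; Gapdh Tgfb10-/- 20.080
ΔCt(wild-type) = 31.630 − 20.215 = 11.415
ΔCt(Tgfb10-/-) = 33.810 − 20.080 = 13.730
ΔΔCt = 13.730 − 11.415 = 2.315
Fold change = 2^(−2.315) = 0.2010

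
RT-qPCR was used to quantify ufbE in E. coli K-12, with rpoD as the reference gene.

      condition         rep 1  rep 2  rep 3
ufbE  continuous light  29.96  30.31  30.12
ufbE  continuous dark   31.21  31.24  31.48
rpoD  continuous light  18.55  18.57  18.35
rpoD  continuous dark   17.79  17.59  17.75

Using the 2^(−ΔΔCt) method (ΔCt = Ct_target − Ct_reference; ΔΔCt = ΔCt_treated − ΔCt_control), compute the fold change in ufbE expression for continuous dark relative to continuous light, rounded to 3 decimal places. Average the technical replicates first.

Mean Ct: ufbE continuous light 30.130; ufbE continuous dark 31.310; rpoD continuous light 18.490; rpoD continuous dark 17.710
ΔCt(continuous light) = 30.130 − 18.490 = 11.640
ΔCt(continuous dark) = 31.310 − 17.710 = 13.600
ΔΔCt = 13.600 − 11.640 = 1.960
Fold change = 2^(−1.960) = 0.2570

0.257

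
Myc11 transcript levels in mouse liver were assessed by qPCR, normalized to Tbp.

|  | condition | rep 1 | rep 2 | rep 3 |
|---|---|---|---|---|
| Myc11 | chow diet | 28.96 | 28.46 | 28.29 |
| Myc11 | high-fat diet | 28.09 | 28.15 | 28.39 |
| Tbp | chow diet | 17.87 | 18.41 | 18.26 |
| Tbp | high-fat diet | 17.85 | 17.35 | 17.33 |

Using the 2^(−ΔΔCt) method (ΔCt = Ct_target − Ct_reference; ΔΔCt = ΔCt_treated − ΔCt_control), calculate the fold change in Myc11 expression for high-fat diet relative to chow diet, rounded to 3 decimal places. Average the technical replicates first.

0.807

Mean Ct: Myc11 chow diet 28.570; Myc11 high-fat diet 28.210; Tbp chow diet 18.180; Tbp high-fat diet 17.510
ΔCt(chow diet) = 28.570 − 18.180 = 10.390
ΔCt(high-fat diet) = 28.210 − 17.510 = 10.700
ΔΔCt = 10.700 − 10.390 = 0.310
Fold change = 2^(−0.310) = 0.8066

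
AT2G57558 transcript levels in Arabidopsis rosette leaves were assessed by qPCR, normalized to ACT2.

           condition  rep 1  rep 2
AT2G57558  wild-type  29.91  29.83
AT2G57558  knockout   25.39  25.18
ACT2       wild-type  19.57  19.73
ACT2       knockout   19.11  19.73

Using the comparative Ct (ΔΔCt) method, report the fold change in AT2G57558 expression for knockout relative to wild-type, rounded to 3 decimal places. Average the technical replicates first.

20.464

Mean Ct: AT2G57558 wild-type 29.870; AT2G57558 knockout 25.285; ACT2 wild-type 19.650; ACT2 knockout 19.420
ΔCt(wild-type) = 29.870 − 19.650 = 10.220
ΔCt(knockout) = 25.285 − 19.420 = 5.865
ΔΔCt = 5.865 − 10.220 = -4.355
Fold change = 2^(−(-4.355)) = 2^4.355 = 20.4638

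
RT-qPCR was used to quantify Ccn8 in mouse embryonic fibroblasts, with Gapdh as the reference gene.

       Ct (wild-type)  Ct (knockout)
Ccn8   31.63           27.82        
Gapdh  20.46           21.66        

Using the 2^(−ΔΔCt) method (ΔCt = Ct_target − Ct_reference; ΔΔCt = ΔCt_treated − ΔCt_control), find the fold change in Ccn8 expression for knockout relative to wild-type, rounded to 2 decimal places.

ΔCt(wild-type) = 31.630 − 20.460 = 11.170
ΔCt(knockout) = 27.820 − 21.660 = 6.160
ΔΔCt = 6.160 − 11.170 = -5.010
Fold change = 2^(−(-5.010)) = 2^5.010 = 32.223

32.22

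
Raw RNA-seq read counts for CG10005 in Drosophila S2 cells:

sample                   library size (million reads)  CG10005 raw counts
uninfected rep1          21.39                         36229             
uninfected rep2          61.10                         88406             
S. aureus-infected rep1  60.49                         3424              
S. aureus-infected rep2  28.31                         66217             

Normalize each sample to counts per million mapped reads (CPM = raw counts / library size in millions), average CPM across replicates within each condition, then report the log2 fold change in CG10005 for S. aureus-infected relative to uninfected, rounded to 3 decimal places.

CPM(uninfected rep1) = 36229 / 21.39 = 1693.7354
CPM(uninfected rep2) = 88406 / 61.10 = 1446.9067
CPM(S. aureus-infected rep1) = 3424 / 60.49 = 56.6044
CPM(S. aureus-infected rep2) = 66217 / 28.31 = 2338.9968
mean CPM(uninfected) = 1570.3211; mean CPM(S. aureus-infected) = 1197.8006
Fold change = 1197.8006 / 1570.3211 = 0.76277
log2(0.76277) = -0.3907

-0.391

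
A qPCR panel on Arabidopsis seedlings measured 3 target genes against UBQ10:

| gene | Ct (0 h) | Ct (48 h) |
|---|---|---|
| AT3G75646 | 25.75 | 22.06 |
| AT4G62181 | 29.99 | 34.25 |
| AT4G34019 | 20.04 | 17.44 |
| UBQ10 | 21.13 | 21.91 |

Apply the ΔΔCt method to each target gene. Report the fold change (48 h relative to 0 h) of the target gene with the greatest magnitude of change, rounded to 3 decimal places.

AT3G75646: ΔΔCt = (22.06−21.91) − (25.75−21.13) = 0.15 − 4.62 = -4.47; fold change = 2^4.47 = 22.162
AT4G62181: ΔΔCt = (34.25−21.91) − (29.99−21.13) = 12.34 − 8.86 = 3.48; fold change = 2^-3.48 = 0.090
AT4G34019: ΔΔCt = (17.44−21.91) − (20.04−21.13) = -4.47 − (-1.09) = -3.38; fold change = 2^3.38 = 10.411
AT3G75646 has the largest |ΔΔCt| = 4.47.

22.162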